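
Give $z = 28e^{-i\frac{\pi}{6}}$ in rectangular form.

a = r cos θ = 28 * sqrt(3)/2 = 14*sqrt(3)
b = r sin θ = 28 * -1/2 = -14
z = 14*sqrt(3) - 14i


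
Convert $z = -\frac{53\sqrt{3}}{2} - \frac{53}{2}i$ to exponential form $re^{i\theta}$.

r = |z| = sqrt((-53*sqrt(3)/2)^2 + (-53/2)^2) = sqrt(8427/4 + 2809/4) = sqrt(2809) = 53
θ = arctan(b/a) = arctan(-26.5/-45.8993) (quadrant-adjusted) = -150° = -5π/6
z = 53e^(-i*5π/6)


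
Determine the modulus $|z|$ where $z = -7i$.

|z| = sqrt(a^2 + b^2) = sqrt(0^2 + (-7)^2) = sqrt(49) = 7


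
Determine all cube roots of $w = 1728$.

|w| = 1728, arg(w) = 0°
Root modulus = 1728^(1/3) = 12
Root arguments: θ_k = (0° + 360°k)/3 for k = 0, 1, ..., 2
Roots: 12, -6 + 6*sqrt(3)i, -6 - 6*sqrt(3)i


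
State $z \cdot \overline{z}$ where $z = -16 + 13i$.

z * conjugate(z) = |z|^2 = a^2 + b^2
= (-16)^2 + 13^2 = 425


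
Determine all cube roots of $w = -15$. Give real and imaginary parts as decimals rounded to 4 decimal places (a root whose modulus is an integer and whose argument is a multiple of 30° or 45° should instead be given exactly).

|w| = 15, arg(w) = 180°
Root modulus = 15^(1/3) ≈ 2.466212
Root arguments: θ_k = (180° + 360°k)/3 for k = 0, 1, ..., 2
Compute each root as (root modulus)(cos θ_k + i sin θ_k) using full-precision intermediates, then round to 4 decimal places.
Roots: 1.2331 + 2.1358i, -2.4662, 1.2331 - 2.1358i


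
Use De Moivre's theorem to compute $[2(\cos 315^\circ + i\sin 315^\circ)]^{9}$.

By De Moivre: z^n = r^n(cos(nθ) + i sin(nθ))
= 2^9(cos(9*315°) + i sin(9*315°))
= 512(cos 315° + i sin 315°)
= 256*sqrt(2) - 256*sqrt(2)i


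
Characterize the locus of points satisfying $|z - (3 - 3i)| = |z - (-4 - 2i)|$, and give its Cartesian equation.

|z - z1| = |z - z2| means z is equidistant from z1 and z2,
i.e. the perpendicular bisector of the segment from (3, -3) to (-4, -2) (midpoint (-1/2, -5/2)).
With z = x + yi, square both sides:
(x - 3)^2 + (y - (-3))^2 = (x - (-4))^2 + (y - (-2))^2
The x^2 and y^2 terms cancel: -14x + 2y = 20 - 18 = 2
Simplify: 7x - y = -1
Locus: Perpendicular bisector of the segment from (3, -3) to (-4, -2): the line 7x - y = -1


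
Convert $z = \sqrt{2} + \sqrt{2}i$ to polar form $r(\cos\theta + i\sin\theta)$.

r = |z| = sqrt(a^2 + b^2) = sqrt((sqrt(2))^2 + (sqrt(2))^2) = sqrt(2 + 2) = sqrt(4) = 2
θ = arctan(b/a) = arctan(1.4142/1.4142) (quadrant-adjusted) = 45°
z = 2(cos 45° + i sin 45°)


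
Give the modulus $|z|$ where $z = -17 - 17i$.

|z| = sqrt(a^2 + b^2) = sqrt((-17)^2 + (-17)^2) = sqrt(578) = sqrt(578)


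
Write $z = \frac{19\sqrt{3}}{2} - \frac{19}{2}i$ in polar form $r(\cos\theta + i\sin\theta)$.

r = |z| = sqrt(a^2 + b^2) = sqrt((19*sqrt(3)/2)^2 + (-19/2)^2) = sqrt(1083/4 + 361/4) = sqrt(361) = 19
θ = arctan(b/a) = arctan(-9.5/16.4545) (quadrant-adjusted) = 330°
z = 19(cos 330° + i sin 330°)


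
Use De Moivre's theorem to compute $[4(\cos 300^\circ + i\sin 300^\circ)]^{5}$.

By De Moivre: z^n = r^n(cos(nθ) + i sin(nθ))
= 4^5(cos(5*300°) + i sin(5*300°))
= 1024(cos 60° + i sin 60°)
= 512 + 512*sqrt(3)i


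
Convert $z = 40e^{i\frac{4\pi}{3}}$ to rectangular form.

a = r cos θ = 40 * -1/2 = -20
b = r sin θ = 40 * -sqrt(3)/2 = -20*sqrt(3)
z = -20 - 20*sqrt(3)i


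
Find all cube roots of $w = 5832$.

|w| = 5832, arg(w) = 0°
Root modulus = 5832^(1/3) = 18
Root arguments: θ_k = (0° + 360°k)/3 for k = 0, 1, ..., 2
Roots: 18, -9 + 9*sqrt(3)i, -9 - 9*sqrt(3)i


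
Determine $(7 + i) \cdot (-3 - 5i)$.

(a1*a2 - b1*b2) + (a1*b2 + b1*a2)i
= (-21 - (-5)) + (-35 + (-3))i
= -16 - 38i


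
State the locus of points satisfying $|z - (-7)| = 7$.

|z - z0| = r describes a circle centered at z0 with radius r
Here z0 = -7 and r = 7
Locus: Circle centered at (-7, 0) with radius 7


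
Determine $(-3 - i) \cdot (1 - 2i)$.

(a1*a2 - b1*b2) + (a1*b2 + b1*a2)i
= (-3 - 2) + (6 + (-1))i
= -5 + 5i


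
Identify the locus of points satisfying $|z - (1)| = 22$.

|z - z0| = r describes a circle centered at z0 with radius r
Here z0 = 1 and r = 22
Locus: Circle centered at (1, 0) with radius 22


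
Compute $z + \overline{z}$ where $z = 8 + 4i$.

z + conjugate(z) = (a + bi) + (a - bi) = 2a
= 2 * 8 = 16


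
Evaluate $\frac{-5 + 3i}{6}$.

Divisor is real, so divide each part by 6:
= -5/6 + (1/2)i


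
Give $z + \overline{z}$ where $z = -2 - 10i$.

z + conjugate(z) = (a + bi) + (a - bi) = 2a
= 2 * (-2) = -4


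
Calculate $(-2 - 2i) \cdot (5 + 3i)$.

(a1*a2 - b1*b2) + (a1*b2 + b1*a2)i
= (-10 - (-6)) + (-6 + (-10))i
= -4 - 16i


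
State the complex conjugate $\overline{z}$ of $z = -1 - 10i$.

If z = a + bi, then conjugate(z) = a - bi
conjugate(-1 - 10i) = -1 + 10i


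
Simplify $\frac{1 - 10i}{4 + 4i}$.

Multiply numerator and denominator by conjugate (4 - 4i):
= (1 - 10i)(4 - 4i) / (4^2 + 4^2)
= (-36 - 44i) / 32
Divide through by 4: (-9 - 11i) / 8
= -9/8 - (11/8)i


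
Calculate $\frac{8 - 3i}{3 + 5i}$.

Multiply numerator and denominator by conjugate (3 - 5i):
= (8 - 3i)(3 - 5i) / (3^2 + 5^2)
= (9 - 49i) / 34
= 9/34 - (49/34)i


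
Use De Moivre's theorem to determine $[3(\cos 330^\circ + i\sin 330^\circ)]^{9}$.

By De Moivre: z^n = r^n(cos(nθ) + i sin(nθ))
= 3^9(cos(9*330°) + i sin(9*330°))
= 19683(cos 90° + i sin 90°)
= 19683i


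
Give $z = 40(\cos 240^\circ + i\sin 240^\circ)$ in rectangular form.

a = r cos θ = 40 * -1/2 = -20
b = r sin θ = 40 * -sqrt(3)/2 = -20*sqrt(3)
z = -20 - 20*sqrt(3)i


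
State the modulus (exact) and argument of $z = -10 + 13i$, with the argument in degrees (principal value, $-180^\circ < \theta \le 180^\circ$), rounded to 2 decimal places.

|z| = sqrt((-10)^2 + 13^2) = sqrt(269)
arg(z) = arctan(b/a) = arctan(13/-10) (quadrant-adjusted) = 127.57°


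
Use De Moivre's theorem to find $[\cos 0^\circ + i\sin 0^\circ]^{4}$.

By De Moivre: z^n = r^n(cos(nθ) + i sin(nθ))
= 1^4(cos(4*0°) + i sin(4*0°))
= 1(cos 0° + i sin 0°)
= 1


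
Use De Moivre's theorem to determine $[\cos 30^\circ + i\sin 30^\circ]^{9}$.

By De Moivre: z^n = r^n(cos(nθ) + i sin(nθ))
= 1^9(cos(9*30°) + i sin(9*30°))
= 1(cos 270° + i sin 270°)
= -i


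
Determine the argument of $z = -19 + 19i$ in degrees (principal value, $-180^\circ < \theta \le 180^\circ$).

θ = arctan(b/a) = arctan(19/-19) (quadrant-adjusted) = 135°


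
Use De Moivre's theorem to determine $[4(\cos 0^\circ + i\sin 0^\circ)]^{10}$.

By De Moivre: z^n = r^n(cos(nθ) + i sin(nθ))
= 4^10(cos(10*0°) + i sin(10*0°))
= 1048576(cos 0° + i sin 0°)
= 1048576


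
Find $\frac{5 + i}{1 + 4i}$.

Multiply numerator and denominator by conjugate (1 - 4i):
= (5 + i)(1 - 4i) / (1^2 + 4^2)
= (9 - 19i) / 17
= 9/17 - (19/17)i


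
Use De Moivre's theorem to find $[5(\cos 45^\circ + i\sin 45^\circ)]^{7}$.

By De Moivre: z^n = r^n(cos(nθ) + i sin(nθ))
= 5^7(cos(7*45°) + i sin(7*45°))
= 78125(cos 315° + i sin 315°)
= 78125*sqrt(2)/2 - (78125*sqrt(2)/2)i


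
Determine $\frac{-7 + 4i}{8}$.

Divisor is real, so divide each part by 8:
= -7/8 + (1/2)i


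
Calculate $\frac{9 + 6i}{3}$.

Divisor is real, so divide each part by 3:
= 3 + 2i


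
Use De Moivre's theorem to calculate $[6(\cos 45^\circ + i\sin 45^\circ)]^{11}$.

By De Moivre: z^n = r^n(cos(nθ) + i sin(nθ))
= 6^11(cos(11*45°) + i sin(11*45°))
= 362797056(cos 135° + i sin 135°)
= -181398528*sqrt(2) + 181398528*sqrt(2)i


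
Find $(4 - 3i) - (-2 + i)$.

(4 - (-2)) + (-3 - 1)i = 6 - 4i


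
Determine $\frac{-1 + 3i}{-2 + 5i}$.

Multiply numerator and denominator by conjugate (-2 - 5i):
= (-1 + 3i)(-2 - 5i) / ((-2)^2 + 5^2)
= (17 - i) / 29
= 17/29 - (1/29)i


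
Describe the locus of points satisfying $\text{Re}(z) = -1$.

Re(z) = x where z = x + yi; the equation x = -1 is satisfied by all points with that x-coordinate
Locus: Vertical line x = -1


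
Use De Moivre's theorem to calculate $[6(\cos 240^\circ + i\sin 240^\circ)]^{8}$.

By De Moivre: z^n = r^n(cos(nθ) + i sin(nθ))
= 6^8(cos(8*240°) + i sin(8*240°))
= 1679616(cos 120° + i sin 120°)
= -839808 + 839808*sqrt(3)i


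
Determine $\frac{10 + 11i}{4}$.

Divisor is real, so divide each part by 4:
= 5/2 + (11/4)i


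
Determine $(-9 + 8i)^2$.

(a + bi)^2 = a^2 - b^2 + 2abi
= (-9)^2 - 8^2 + 2*(-9)*8i
= 17 - 144i


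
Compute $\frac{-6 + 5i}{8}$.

Divisor is real, so divide each part by 8:
= -3/4 + (5/8)i


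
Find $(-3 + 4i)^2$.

(a + bi)^2 = a^2 - b^2 + 2abi
= (-3)^2 - 4^2 + 2*(-3)*4i
= -7 - 24i


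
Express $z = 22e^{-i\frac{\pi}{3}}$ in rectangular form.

a = r cos θ = 22 * 1/2 = 11
b = r sin θ = 22 * -sqrt(3)/2 = -11*sqrt(3)
z = 11 - 11*sqrt(3)i


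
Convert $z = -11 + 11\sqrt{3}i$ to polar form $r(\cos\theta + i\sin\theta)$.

r = |z| = sqrt(a^2 + b^2) = sqrt((-11)^2 + (11*sqrt(3))^2) = sqrt(121 + 363) = sqrt(484) = 22
θ = arctan(b/a) = arctan(19.0526/-11) (quadrant-adjusted) = 120°
z = 22(cos 120° + i sin 120°)


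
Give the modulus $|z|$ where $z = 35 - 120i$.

|z| = sqrt(a^2 + b^2) = sqrt(35^2 + (-120)^2) = sqrt(15625) = 125


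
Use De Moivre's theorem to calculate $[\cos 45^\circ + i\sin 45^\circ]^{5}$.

By De Moivre: z^n = r^n(cos(nθ) + i sin(nθ))
= 1^5(cos(5*45°) + i sin(5*45°))
= 1(cos 225° + i sin 225°)
= -sqrt(2)/2 - (sqrt(2)/2)i


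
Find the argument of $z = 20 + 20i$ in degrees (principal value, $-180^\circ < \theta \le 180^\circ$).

θ = arctan(b/a) = arctan(20/20) (quadrant-adjusted) = 45°


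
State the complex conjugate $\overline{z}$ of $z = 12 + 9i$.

If z = a + bi, then conjugate(z) = a - bi
conjugate(12 + 9i) = 12 - 9i


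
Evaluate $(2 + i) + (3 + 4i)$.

(2 + 3) + (1 + 4)i = 5 + 5i


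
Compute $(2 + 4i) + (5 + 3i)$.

(2 + 5) + (4 + 3)i = 7 + 7i


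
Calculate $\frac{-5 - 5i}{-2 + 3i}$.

Multiply numerator and denominator by conjugate (-2 - 3i):
= (-5 - 5i)(-2 - 3i) / ((-2)^2 + 3^2)
= (-5 + 25i) / 13
= -5/13 + (25/13)i


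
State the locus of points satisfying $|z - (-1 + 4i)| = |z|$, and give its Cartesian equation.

|z - z1| = |z - z2| means z is equidistant from z1 and z2,
i.e. the perpendicular bisector of the segment from (-1, 4) to (0, 0) (midpoint (-1/2, 2)).
With z = x + yi, square both sides:
(x - (-1))^2 + (y - 4)^2 = (x - 0)^2 + (y - 0)^2
The x^2 and y^2 terms cancel: 2x + (-8)y = 0 - 17 = -17
Simplify: 2x - 8y = -17
Locus: Perpendicular bisector of the segment from (-1, 4) to (0, 0): the line 2x - 8y = -17


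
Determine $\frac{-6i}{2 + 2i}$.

Multiply numerator and denominator by conjugate (2 - 2i):
= (-6i)(2 - 2i) / (2^2 + 2^2)
= (-12 - 12i) / 8
Divide through by 4: (-3 - 3i) / 2
= -3/2 - (3/2)i


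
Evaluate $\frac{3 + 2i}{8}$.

Divisor is real, so divide each part by 8:
= 3/8 + (1/4)i


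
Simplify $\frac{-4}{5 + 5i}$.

Multiply numerator and denominator by conjugate (5 - 5i):
= (-4)(5 - 5i) / (5^2 + 5^2)
= (-20 + 20i) / 50
Divide through by 10: (-2 + 2i) / 5
= -2/5 + (2/5)i


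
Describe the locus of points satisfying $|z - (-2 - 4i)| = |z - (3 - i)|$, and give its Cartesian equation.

|z - z1| = |z - z2| means z is equidistant from z1 and z2,
i.e. the perpendicular bisector of the segment from (-2, -4) to (3, -1) (midpoint (1/2, -5/2)).
With z = x + yi, square both sides:
(x - (-2))^2 + (y - (-4))^2 = (x - 3)^2 + (y - (-1))^2
The x^2 and y^2 terms cancel: 10x + 6y = 10 - 20 = -10
Simplify: 5x + 3y = -5
Locus: Perpendicular bisector of the segment from (-2, -4) to (3, -1): the line 5x + 3y = -5


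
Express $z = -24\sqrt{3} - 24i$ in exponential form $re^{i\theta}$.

r = |z| = sqrt((-24*sqrt(3))^2 + (-24)^2) = sqrt(1728 + 576) = sqrt(2304) = 48
θ = arctan(b/a) = arctan(-24/-41.5692) (quadrant-adjusted) = 210° = 7π/6
z = 48e^(i*7π/6)


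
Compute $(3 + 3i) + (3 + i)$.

(3 + 3) + (3 + 1)i = 6 + 4i


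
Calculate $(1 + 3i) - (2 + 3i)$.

(1 - 2) + (3 - 3)i = -1


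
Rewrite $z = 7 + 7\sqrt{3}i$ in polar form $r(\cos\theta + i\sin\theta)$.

r = |z| = sqrt(a^2 + b^2) = sqrt((7)^2 + (7*sqrt(3))^2) = sqrt(49 + 147) = sqrt(196) = 14
θ = arctan(b/a) = arctan(12.1244/7) (quadrant-adjusted) = 60°
z = 14(cos 60° + i sin 60°)


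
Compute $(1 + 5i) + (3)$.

(1 + 3) + (5 + 0)i = 4 + 5i


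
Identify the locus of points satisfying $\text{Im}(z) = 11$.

Im(z) = y where z = x + yi; the equation y = 11 is satisfied by all points with that y-coordinate
Locus: Horizontal line y = 11


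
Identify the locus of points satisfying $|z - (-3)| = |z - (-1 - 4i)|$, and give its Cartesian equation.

|z - z1| = |z - z2| means z is equidistant from z1 and z2,
i.e. the perpendicular bisector of the segment from (-3, 0) to (-1, -4) (midpoint (-2, -2)).
With z = x + yi, square both sides:
(x - (-3))^2 + (y - 0)^2 = (x - (-1))^2 + (y - (-4))^2
The x^2 and y^2 terms cancel: 4x + (-8)y = 17 - 9 = 8
Simplify: x - 2y = 2
Locus: Perpendicular bisector of the segment from (-3, 0) to (-1, -4): the line x - 2y = 2


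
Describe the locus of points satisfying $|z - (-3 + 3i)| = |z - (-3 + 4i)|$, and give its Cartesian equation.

|z - z1| = |z - z2| means z is equidistant from z1 and z2,
i.e. the perpendicular bisector of the segment from (-3, 3) to (-3, 4) (midpoint (-3, 7/2)).
With z = x + yi, square both sides:
(x - (-3))^2 + (y - 3)^2 = (x - (-3))^2 + (y - 4)^2
The x^2 and y^2 terms cancel: 0x + 2y = 25 - 18 = 7
Simplify: y = 7/2
Locus: Perpendicular bisector of the segment from (-3, 3) to (-3, 4): the line y = 7/2


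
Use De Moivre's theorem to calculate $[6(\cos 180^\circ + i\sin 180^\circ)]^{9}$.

By De Moivre: z^n = r^n(cos(nθ) + i sin(nθ))
= 6^9(cos(9*180°) + i sin(9*180°))
= 10077696(cos 180° + i sin 180°)
= -10077696


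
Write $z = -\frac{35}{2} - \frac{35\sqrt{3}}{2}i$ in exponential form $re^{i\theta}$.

r = |z| = sqrt((-35/2)^2 + (-35*sqrt(3)/2)^2) = sqrt(1225/4 + 3675/4) = sqrt(1225) = 35
θ = arctan(b/a) = arctan(-30.3109/-17.5) (quadrant-adjusted) = 240° = 4π/3
z = 35e^(i*4π/3)


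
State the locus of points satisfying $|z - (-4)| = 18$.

|z - z0| = r describes a circle centered at z0 with radius r
Here z0 = -4 and r = 18
Locus: Circle centered at (-4, 0) with radius 18


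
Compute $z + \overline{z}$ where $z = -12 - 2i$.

z + conjugate(z) = (a + bi) + (a - bi) = 2a
= 2 * (-12) = -24


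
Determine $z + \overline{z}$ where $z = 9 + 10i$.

z + conjugate(z) = (a + bi) + (a - bi) = 2a
= 2 * 9 = 18


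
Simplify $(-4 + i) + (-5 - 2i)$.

(-4 + (-5)) + (1 + (-2))i = -9 - i


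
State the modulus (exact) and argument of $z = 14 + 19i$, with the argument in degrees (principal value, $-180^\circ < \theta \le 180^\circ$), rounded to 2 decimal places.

|z| = sqrt(14^2 + 19^2) = sqrt(557)
arg(z) = arctan(b/a) = arctan(19/14) (quadrant-adjusted) = 53.62°


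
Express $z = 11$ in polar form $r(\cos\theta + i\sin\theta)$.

r = |z| = sqrt(a^2 + b^2) = sqrt((11)^2 + (0)^2) = sqrt(121 + 0) = sqrt(121) = 11
b = 0 and a > 0, so z lies on the positive real axis: θ = 0°
z = 11(cos 0° + i sin 0°)


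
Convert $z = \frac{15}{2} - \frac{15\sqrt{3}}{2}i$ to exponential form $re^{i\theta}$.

r = |z| = sqrt((15/2)^2 + (-15*sqrt(3)/2)^2) = sqrt(225/4 + 675/4) = sqrt(225) = 15
θ = arctan(b/a) = arctan(-12.9904/7.5) (quadrant-adjusted) = -60° = -π/3
z = 15e^(-i*π/3)


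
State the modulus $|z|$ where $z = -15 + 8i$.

|z| = sqrt(a^2 + b^2) = sqrt((-15)^2 + 8^2) = sqrt(289) = 17


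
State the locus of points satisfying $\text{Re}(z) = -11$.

Re(z) = x where z = x + yi; the equation x = -11 is satisfied by all points with that x-coordinate
Locus: Vertical line x = -11


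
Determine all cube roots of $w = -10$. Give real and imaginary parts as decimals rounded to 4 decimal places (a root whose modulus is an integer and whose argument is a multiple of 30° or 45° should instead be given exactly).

|w| = 10, arg(w) = 180°
Root modulus = 10^(1/3) ≈ 2.154435
Root arguments: θ_k = (180° + 360°k)/3 for k = 0, 1, ..., 2
Compute each root as (root modulus)(cos θ_k + i sin θ_k) using full-precision intermediates, then round to 4 decimal places.
Roots: 1.0772 + 1.8658i, -2.1544, 1.0772 - 1.8658i


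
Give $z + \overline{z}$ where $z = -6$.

z + conjugate(z) = (a + bi) + (a - bi) = 2a
= 2 * (-6) = -12


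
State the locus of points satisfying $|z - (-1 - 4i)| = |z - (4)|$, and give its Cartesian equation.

|z - z1| = |z - z2| means z is equidistant from z1 and z2,
i.e. the perpendicular bisector of the segment from (-1, -4) to (4, 0) (midpoint (3/2, -2)).
With z = x + yi, square both sides:
(x - (-1))^2 + (y - (-4))^2 = (x - 4)^2 + (y - 0)^2
The x^2 and y^2 terms cancel: 10x + 8y = 16 - 17 = -1
Simplify: 10x + 8y = -1
Locus: Perpendicular bisector of the segment from (-1, -4) to (4, 0): the line 10x + 8y = -1


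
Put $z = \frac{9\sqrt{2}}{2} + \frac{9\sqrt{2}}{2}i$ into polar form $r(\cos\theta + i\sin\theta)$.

r = |z| = sqrt(a^2 + b^2) = sqrt((9*sqrt(2)/2)^2 + (9*sqrt(2)/2)^2) = sqrt(81/2 + 81/2) = sqrt(81) = 9
θ = arctan(b/a) = arctan(6.364/6.364) (quadrant-adjusted) = 45°
z = 9(cos 45° + i sin 45°)


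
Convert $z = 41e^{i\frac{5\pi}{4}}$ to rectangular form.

a = r cos θ = 41 * -sqrt(2)/2 = -41*sqrt(2)/2
b = r sin θ = 41 * -sqrt(2)/2 = -41*sqrt(2)/2
z = -41*sqrt(2)/2 - (41*sqrt(2)/2)i


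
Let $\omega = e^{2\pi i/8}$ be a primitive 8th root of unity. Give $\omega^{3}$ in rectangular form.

ω^3 = e^(2πi·3/8) = e^(i·3π/4)
= cos(3π/4) + i sin(3π/4)
= -sqrt(2)/2 + (sqrt(2)/2)i


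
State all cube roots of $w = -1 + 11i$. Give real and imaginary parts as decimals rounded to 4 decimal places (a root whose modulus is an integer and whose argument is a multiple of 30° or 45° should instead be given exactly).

|w| = sqrt(122) ≈ 11.045361, arg(w) ≈ 95.194429°
Root modulus = sqrt(122)^(1/3) ≈ 2.227033
Root arguments: θ_k = (arg(w) + 360°k)/3 for k = 0, 1, ..., 2
Compute each root as (root modulus)(cos θ_k + i sin θ_k) using full-precision intermediates, then round to 4 decimal places.
Roots: 1.8941 + 1.1713i, -1.9614 + 1.0547i, 0.0673 - 2.2260i


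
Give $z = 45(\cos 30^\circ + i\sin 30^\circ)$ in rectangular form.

a = r cos θ = 45 * sqrt(3)/2 = 45*sqrt(3)/2
b = r sin θ = 45 * 1/2 = 45/2
z = 45*sqrt(3)/2 + (45/2)i


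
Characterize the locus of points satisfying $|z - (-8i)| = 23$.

|z - z0| = r describes a circle centered at z0 with radius r
Here z0 = -8i and r = 23
Locus: Circle centered at (0, -8) with radius 23


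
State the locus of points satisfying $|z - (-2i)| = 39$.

|z - z0| = r describes a circle centered at z0 with radius r
Here z0 = -2i and r = 39
Locus: Circle centered at (0, -2) with radius 39


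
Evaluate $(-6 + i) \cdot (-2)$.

(a1*a2 - b1*b2) + (a1*b2 + b1*a2)i
= (12 - 0) + (0 + (-2))i
= 12 - 2i


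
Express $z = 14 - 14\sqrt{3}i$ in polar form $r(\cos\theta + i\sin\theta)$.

r = |z| = sqrt(a^2 + b^2) = sqrt((14)^2 + (-14*sqrt(3))^2) = sqrt(196 + 588) = sqrt(784) = 28
θ = arctan(b/a) = arctan(-24.2487/14) (quadrant-adjusted) = 300°
z = 28(cos 300° + i sin 300°)


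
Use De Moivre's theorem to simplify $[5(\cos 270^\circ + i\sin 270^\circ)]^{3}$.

By De Moivre: z^n = r^n(cos(nθ) + i sin(nθ))
= 5^3(cos(3*270°) + i sin(3*270°))
= 125(cos 90° + i sin 90°)
= 125i


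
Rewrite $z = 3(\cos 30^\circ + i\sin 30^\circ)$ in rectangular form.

a = r cos θ = 3 * sqrt(3)/2 = 3*sqrt(3)/2
b = r sin θ = 3 * 1/2 = 3/2
z = 3*sqrt(3)/2 + (3/2)i


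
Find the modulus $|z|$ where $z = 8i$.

|z| = sqrt(a^2 + b^2) = sqrt(0^2 + 8^2) = sqrt(64) = 8


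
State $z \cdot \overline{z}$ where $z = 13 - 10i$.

z * conjugate(z) = |z|^2 = a^2 + b^2
= 13^2 + (-10)^2 = 269


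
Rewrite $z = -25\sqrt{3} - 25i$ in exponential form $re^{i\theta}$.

r = |z| = sqrt((-25*sqrt(3))^2 + (-25)^2) = sqrt(1875 + 625) = sqrt(2500) = 50
θ = arctan(b/a) = arctan(-25/-43.3013) (quadrant-adjusted) = 210° = 7π/6
z = 50e^(i*7π/6)


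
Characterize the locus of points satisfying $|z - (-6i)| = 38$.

|z - z0| = r describes a circle centered at z0 with radius r
Here z0 = -6i and r = 38
Locus: Circle centered at (0, -6) with radius 38


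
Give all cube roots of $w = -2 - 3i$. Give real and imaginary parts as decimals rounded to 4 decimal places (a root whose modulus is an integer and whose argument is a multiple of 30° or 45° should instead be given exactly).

|w| = sqrt(13) ≈ 3.605551, arg(w) ≈ 236.309932°
Root modulus = sqrt(13)^(1/3) ≈ 1.533406
Root arguments: θ_k = (arg(w) + 360°k)/3 for k = 0, 1, ..., 2
Compute each root as (root modulus)(cos θ_k + i sin θ_k) using full-precision intermediates, then round to 4 decimal places.
Roots: 0.2986 + 1.5040i, -1.4519 - 0.4934i, 1.1532 - 1.0106i


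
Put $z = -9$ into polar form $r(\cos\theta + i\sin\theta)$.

r = |z| = sqrt(a^2 + b^2) = sqrt((-9)^2 + (0)^2) = sqrt(81 + 0) = sqrt(81) = 9
b = 0 and a < 0, so z lies on the negative real axis: θ = 180°
z = 9(cos 180° + i sin 180°)


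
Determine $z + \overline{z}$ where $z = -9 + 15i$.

z + conjugate(z) = (a + bi) + (a - bi) = 2a
= 2 * (-9) = -18


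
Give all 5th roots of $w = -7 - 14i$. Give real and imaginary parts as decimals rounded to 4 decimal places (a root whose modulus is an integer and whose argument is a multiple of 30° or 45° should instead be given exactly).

|w| = sqrt(245) ≈ 15.652476, arg(w) ≈ 243.434949°
Root modulus = sqrt(245)^(1/5) ≈ 1.733471
Root arguments: θ_k = (arg(w) + 360°k)/5 for k = 0, 1, ..., 4
Compute each root as (root modulus)(cos θ_k + i sin θ_k) using full-precision intermediates, then round to 4 decimal places.
Roots: 1.1444 + 1.3020i, -0.8847 + 1.4907i, -1.6911 - 0.3807i, -0.1605 - 1.7260i, 1.5919 - 0.6860i


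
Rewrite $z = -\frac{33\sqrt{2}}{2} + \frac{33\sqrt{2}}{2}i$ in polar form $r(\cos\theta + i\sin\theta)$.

r = |z| = sqrt(a^2 + b^2) = sqrt((-33*sqrt(2)/2)^2 + (33*sqrt(2)/2)^2) = sqrt(1089/2 + 1089/2) = sqrt(1089) = 33
θ = arctan(b/a) = arctan(23.3345/-23.3345) (quadrant-adjusted) = 135°
z = 33(cos 135° + i sin 135°)


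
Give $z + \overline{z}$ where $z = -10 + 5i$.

z + conjugate(z) = (a + bi) + (a - bi) = 2a
= 2 * (-10) = -20


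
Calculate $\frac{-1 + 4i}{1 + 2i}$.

Multiply numerator and denominator by conjugate (1 - 2i):
= (-1 + 4i)(1 - 2i) / (1^2 + 2^2)
= (7 + 6i) / 5
= 7/5 + (6/5)i


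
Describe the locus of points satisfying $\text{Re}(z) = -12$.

Re(z) = x where z = x + yi; the equation x = -12 is satisfied by all points with that x-coordinate
Locus: Vertical line x = -12


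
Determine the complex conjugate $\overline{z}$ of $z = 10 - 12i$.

If z = a + bi, then conjugate(z) = a - bi
conjugate(10 - 12i) = 10 + 12i


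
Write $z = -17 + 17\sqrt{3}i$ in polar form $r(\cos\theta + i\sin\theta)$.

r = |z| = sqrt(a^2 + b^2) = sqrt((-17)^2 + (17*sqrt(3))^2) = sqrt(289 + 867) = sqrt(1156) = 34
θ = arctan(b/a) = arctan(29.4449/-17) (quadrant-adjusted) = 120°
z = 34(cos 120° + i sin 120°)


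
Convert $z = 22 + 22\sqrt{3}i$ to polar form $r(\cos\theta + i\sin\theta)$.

r = |z| = sqrt(a^2 + b^2) = sqrt((22)^2 + (22*sqrt(3))^2) = sqrt(484 + 1452) = sqrt(1936) = 44
θ = arctan(b/a) = arctan(38.1051/22) (quadrant-adjusted) = 60°
z = 44(cos 60° + i sin 60°)


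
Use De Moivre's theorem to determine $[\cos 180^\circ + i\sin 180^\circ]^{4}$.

By De Moivre: z^n = r^n(cos(nθ) + i sin(nθ))
= 1^4(cos(4*180°) + i sin(4*180°))
= 1(cos 0° + i sin 0°)
= 1


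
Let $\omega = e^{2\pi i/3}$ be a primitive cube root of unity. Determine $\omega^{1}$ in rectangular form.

ω^1 = e^(2πi·1/3) = e^(i·2π/3)
= cos(2π/3) + i sin(2π/3)
= -1/2 + (sqrt(3)/2)i


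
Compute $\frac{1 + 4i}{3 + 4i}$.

Multiply numerator and denominator by conjugate (3 - 4i):
= (1 + 4i)(3 - 4i) / (3^2 + 4^2)
= (19 + 8i) / 25
= 19/25 + (8/25)i


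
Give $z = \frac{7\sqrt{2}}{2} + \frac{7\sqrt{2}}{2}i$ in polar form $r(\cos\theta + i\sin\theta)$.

r = |z| = sqrt(a^2 + b^2) = sqrt((7*sqrt(2)/2)^2 + (7*sqrt(2)/2)^2) = sqrt(49/2 + 49/2) = sqrt(49) = 7
θ = arctan(b/a) = arctan(4.9497/4.9497) (quadrant-adjusted) = 45°
z = 7(cos 45° + i sin 45°)


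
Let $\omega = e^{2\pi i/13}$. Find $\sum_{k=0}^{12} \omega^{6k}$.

Let ζ = ω^6 = e^(2πi·6/13). Since 13 ∤ 6, ζ ≠ 1.
Sum = Σ_{k=0}^{12} ζ^k = (ζ^13 - 1)/(ζ - 1) = (ω^{6·13} - 1)/(ζ - 1) = (1 - 1)/(ζ - 1) = 0


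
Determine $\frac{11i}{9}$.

Divisor is real, so divide each part by 9:
= 0 + (11/9)i


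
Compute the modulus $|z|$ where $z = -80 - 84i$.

|z| = sqrt(a^2 + b^2) = sqrt((-80)^2 + (-84)^2) = sqrt(13456) = 116


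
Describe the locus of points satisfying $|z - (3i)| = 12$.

|z - z0| = r describes a circle centered at z0 with radius r
Here z0 = 3i and r = 12
Locus: Circle centered at (0, 3) with radius 12


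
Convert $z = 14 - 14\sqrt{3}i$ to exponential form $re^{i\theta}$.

r = |z| = sqrt((14)^2 + (-14*sqrt(3))^2) = sqrt(196 + 588) = sqrt(784) = 28
θ = arctan(b/a) = arctan(-24.2487/14) (quadrant-adjusted) = -60° = -π/3
z = 28e^(-i*π/3)


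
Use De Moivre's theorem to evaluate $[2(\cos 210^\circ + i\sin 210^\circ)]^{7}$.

By De Moivre: z^n = r^n(cos(nθ) + i sin(nθ))
= 2^7(cos(7*210°) + i sin(7*210°))
= 128(cos 30° + i sin 30°)
= 64*sqrt(3) + 64i


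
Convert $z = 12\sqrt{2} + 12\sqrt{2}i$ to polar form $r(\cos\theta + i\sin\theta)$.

r = |z| = sqrt(a^2 + b^2) = sqrt((12*sqrt(2))^2 + (12*sqrt(2))^2) = sqrt(288 + 288) = sqrt(576) = 24
θ = arctan(b/a) = arctan(16.9706/16.9706) (quadrant-adjusted) = 45°
z = 24(cos 45° + i sin 45°)


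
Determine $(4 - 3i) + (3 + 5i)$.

(4 + 3) + (-3 + 5)i = 7 + 2i


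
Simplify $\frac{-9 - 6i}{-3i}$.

Multiply numerator and denominator by conjugate (3i):
= (-9 - 6i)(3i) / (0^2 + (-3)^2)
= (18 - 27i) / 9
= 2 - 3i


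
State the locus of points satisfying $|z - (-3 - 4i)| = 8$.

|z - z0| = r describes a circle centered at z0 with radius r
Here z0 = -3 - 4i and r = 8
Locus: Circle centered at (-3, -4) with radius 8


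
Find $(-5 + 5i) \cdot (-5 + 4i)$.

(a1*a2 - b1*b2) + (a1*b2 + b1*a2)i
= (25 - 20) + (-20 + (-25))i
= 5 - 45i


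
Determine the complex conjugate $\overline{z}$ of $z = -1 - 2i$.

If z = a + bi, then conjugate(z) = a - bi
conjugate(-1 - 2i) = -1 + 2i


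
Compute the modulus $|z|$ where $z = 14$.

|z| = sqrt(a^2 + b^2) = sqrt(14^2 + 0^2) = sqrt(196) = 14


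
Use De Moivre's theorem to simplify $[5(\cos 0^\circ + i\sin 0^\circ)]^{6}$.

By De Moivre: z^n = r^n(cos(nθ) + i sin(nθ))
= 5^6(cos(6*0°) + i sin(6*0°))
= 15625(cos 0° + i sin 0°)
= 15625


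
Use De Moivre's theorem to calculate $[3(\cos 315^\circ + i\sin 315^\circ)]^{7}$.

By De Moivre: z^n = r^n(cos(nθ) + i sin(nθ))
= 3^7(cos(7*315°) + i sin(7*315°))
= 2187(cos 45° + i sin 45°)
= 2187*sqrt(2)/2 + (2187*sqrt(2)/2)i


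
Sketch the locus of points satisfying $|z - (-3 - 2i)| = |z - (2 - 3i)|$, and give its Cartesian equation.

|z - z1| = |z - z2| means z is equidistant from z1 and z2,
i.e. the perpendicular bisector of the segment from (-3, -2) to (2, -3) (midpoint (-1/2, -5/2)).
With z = x + yi, square both sides:
(x - (-3))^2 + (y - (-2))^2 = (x - 2)^2 + (y - (-3))^2
The x^2 and y^2 terms cancel: 10x + (-2)y = 13 - 13 = 0
Simplify: 5x - y = 0
Locus: Perpendicular bisector of the segment from (-3, -2) to (2, -3): the line 5x - y = 0


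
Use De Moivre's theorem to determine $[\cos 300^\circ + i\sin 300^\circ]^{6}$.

By De Moivre: z^n = r^n(cos(nθ) + i sin(nθ))
= 1^6(cos(6*300°) + i sin(6*300°))
= 1(cos 0° + i sin 0°)
= 1


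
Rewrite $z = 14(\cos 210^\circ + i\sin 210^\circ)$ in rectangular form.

a = r cos θ = 14 * -sqrt(3)/2 = -7*sqrt(3)
b = r sin θ = 14 * -1/2 = -7
z = -7*sqrt(3) - 7i


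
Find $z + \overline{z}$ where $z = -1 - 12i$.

z + conjugate(z) = (a + bi) + (a - bi) = 2a
= 2 * (-1) = -2


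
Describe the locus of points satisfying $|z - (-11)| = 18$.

|z - z0| = r describes a circle centered at z0 with radius r
Here z0 = -11 and r = 18
Locus: Circle centered at (-11, 0) with radius 18


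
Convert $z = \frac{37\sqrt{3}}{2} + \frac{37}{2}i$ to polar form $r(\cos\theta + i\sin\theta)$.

r = |z| = sqrt(a^2 + b^2) = sqrt((37*sqrt(3)/2)^2 + (37/2)^2) = sqrt(4107/4 + 1369/4) = sqrt(1369) = 37
θ = arctan(b/a) = arctan(18.5/32.0429) (quadrant-adjusted) = 30°
z = 37(cos 30° + i sin 30°)


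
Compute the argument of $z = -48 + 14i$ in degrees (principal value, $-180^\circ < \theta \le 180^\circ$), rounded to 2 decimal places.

θ = arctan(b/a) = arctan(14/-48) (quadrant-adjusted) = 163.74°


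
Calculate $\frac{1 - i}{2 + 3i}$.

Multiply numerator and denominator by conjugate (2 - 3i):
= (1 - i)(2 - 3i) / (2^2 + 3^2)
= (-1 - 5i) / 13
= -1/13 - (5/13)i


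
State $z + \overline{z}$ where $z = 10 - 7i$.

z + conjugate(z) = (a + bi) + (a - bi) = 2a
= 2 * 10 = 20


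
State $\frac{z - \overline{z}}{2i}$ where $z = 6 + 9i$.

z - conjugate(z) = 2bi
(z - conjugate(z))/(2i) = 2bi/(2i) = b = 9


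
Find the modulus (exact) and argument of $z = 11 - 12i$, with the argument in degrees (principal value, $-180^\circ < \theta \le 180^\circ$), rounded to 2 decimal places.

|z| = sqrt(11^2 + (-12)^2) = sqrt(265)
arg(z) = arctan(b/a) = arctan(-12/11) (quadrant-adjusted) = -47.49°


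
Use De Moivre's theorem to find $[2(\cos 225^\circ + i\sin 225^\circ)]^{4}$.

By De Moivre: z^n = r^n(cos(nθ) + i sin(nθ))
= 2^4(cos(4*225°) + i sin(4*225°))
= 16(cos 180° + i sin 180°)
= -16


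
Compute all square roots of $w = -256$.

|w| = 256, arg(w) = 180°
Root modulus = 256^(1/2) = 16
Root arguments: θ_k = (180° + 360°k)/2 for k = 0, 1, ..., 1
Roots: 16i, -16i


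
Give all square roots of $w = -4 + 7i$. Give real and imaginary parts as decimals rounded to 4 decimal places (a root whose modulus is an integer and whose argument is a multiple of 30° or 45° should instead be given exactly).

|w| = sqrt(65) ≈ 8.062258, arg(w) ≈ 119.744881°
Root modulus = sqrt(65)^(1/2) ≈ 2.839412
Root arguments: θ_k = (arg(w) + 360°k)/2 for k = 0, 1, ..., 1
Compute each root as (root modulus)(cos θ_k + i sin θ_k) using full-precision intermediates, then round to 4 decimal places.
Roots: 1.4252 + 2.4558i, -1.4252 - 2.4558i


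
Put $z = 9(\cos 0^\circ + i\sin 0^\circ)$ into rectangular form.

a = r cos θ = 9 * 1 = 9
b = r sin θ = 9 * 0 = 0
z = 9


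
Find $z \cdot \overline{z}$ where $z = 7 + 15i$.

z * conjugate(z) = |z|^2 = a^2 + b^2
= 7^2 + 15^2 = 274


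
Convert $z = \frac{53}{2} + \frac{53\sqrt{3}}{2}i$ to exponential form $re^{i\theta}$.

r = |z| = sqrt((53/2)^2 + (53*sqrt(3)/2)^2) = sqrt(2809/4 + 8427/4) = sqrt(2809) = 53
θ = arctan(b/a) = arctan(45.8993/26.5) (quadrant-adjusted) = 60° = π/3
z = 53e^(i*π/3)


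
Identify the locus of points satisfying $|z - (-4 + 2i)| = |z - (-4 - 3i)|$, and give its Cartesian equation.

|z - z1| = |z - z2| means z is equidistant from z1 and z2,
i.e. the perpendicular bisector of the segment from (-4, 2) to (-4, -3) (midpoint (-4, -1/2)).
With z = x + yi, square both sides:
(x - (-4))^2 + (y - 2)^2 = (x - (-4))^2 + (y - (-3))^2
The x^2 and y^2 terms cancel: 0x + (-10)y = 25 - 20 = 5
Simplify: y = -1/2
Locus: Perpendicular bisector of the segment from (-4, 2) to (-4, -3): the line y = -1/2


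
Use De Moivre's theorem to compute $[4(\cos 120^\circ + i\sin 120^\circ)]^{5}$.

By De Moivre: z^n = r^n(cos(nθ) + i sin(nθ))
= 4^5(cos(5*120°) + i sin(5*120°))
= 1024(cos 240° + i sin 240°)
= -512 - 512*sqrt(3)i


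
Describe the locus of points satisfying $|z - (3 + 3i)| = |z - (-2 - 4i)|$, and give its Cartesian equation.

|z - z1| = |z - z2| means z is equidistant from z1 and z2,
i.e. the perpendicular bisector of the segment from (3, 3) to (-2, -4) (midpoint (1/2, -1/2)).
With z = x + yi, square both sides:
(x - 3)^2 + (y - 3)^2 = (x - (-2))^2 + (y - (-4))^2
The x^2 and y^2 terms cancel: -10x + (-14)y = 20 - 18 = 2
Simplify: 5x + 7y = -1
Locus: Perpendicular bisector of the segment from (3, 3) to (-2, -4): the line 5x + 7y = -1


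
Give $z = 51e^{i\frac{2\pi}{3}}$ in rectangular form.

a = r cos θ = 51 * -1/2 = -51/2
b = r sin θ = 51 * sqrt(3)/2 = 51*sqrt(3)/2
z = -51/2 + (51*sqrt(3)/2)i


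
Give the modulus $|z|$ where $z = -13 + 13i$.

|z| = sqrt(a^2 + b^2) = sqrt((-13)^2 + 13^2) = sqrt(338) = sqrt(338)


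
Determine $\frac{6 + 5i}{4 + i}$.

Multiply numerator and denominator by conjugate (4 - i):
= (6 + 5i)(4 - i) / (4^2 + 1^2)
= (29 + 14i) / 17
= 29/17 + (14/17)i


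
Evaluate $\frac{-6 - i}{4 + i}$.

Multiply numerator and denominator by conjugate (4 - i):
= (-6 - i)(4 - i) / (4^2 + 1^2)
= (-25 + 2i) / 17
= -25/17 + (2/17)i


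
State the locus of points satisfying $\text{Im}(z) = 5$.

Im(z) = y where z = x + yi; the equation y = 5 is satisfied by all points with that y-coordinate
Locus: Horizontal line y = 5


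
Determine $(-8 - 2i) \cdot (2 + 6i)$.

(a1*a2 - b1*b2) + (a1*b2 + b1*a2)i
= (-16 - (-12)) + (-48 + (-4))i
= -4 - 52i


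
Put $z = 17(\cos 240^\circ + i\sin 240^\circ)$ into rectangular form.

a = r cos θ = 17 * -1/2 = -17/2
b = r sin θ = 17 * -sqrt(3)/2 = -17*sqrt(3)/2
z = -17/2 - (17*sqrt(3)/2)i


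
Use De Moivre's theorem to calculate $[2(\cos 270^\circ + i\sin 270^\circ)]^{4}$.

By De Moivre: z^n = r^n(cos(nθ) + i sin(nθ))
= 2^4(cos(4*270°) + i sin(4*270°))
= 16(cos 0° + i sin 0°)
= 16


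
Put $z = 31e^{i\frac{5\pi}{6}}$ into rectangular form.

a = r cos θ = 31 * -sqrt(3)/2 = -31*sqrt(3)/2
b = r sin θ = 31 * 1/2 = 31/2
z = -31*sqrt(3)/2 + (31/2)i


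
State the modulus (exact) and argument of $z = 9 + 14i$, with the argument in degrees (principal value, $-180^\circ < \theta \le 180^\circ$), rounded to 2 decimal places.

|z| = sqrt(9^2 + 14^2) = sqrt(277)
arg(z) = arctan(b/a) = arctan(14/9) (quadrant-adjusted) = 57.26°


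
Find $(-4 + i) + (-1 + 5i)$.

(-4 + (-1)) + (1 + 5)i = -5 + 6i


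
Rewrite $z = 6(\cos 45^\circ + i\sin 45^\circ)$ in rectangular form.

a = r cos θ = 6 * sqrt(2)/2 = 3*sqrt(2)
b = r sin θ = 6 * sqrt(2)/2 = 3*sqrt(2)
z = 3*sqrt(2) + 3*sqrt(2)i


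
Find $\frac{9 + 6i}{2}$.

Divisor is real, so divide each part by 2:
= 9/2 + 3i


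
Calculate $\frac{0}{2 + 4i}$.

Multiply numerator and denominator by conjugate (2 - 4i):
= (0)(2 - 4i) / (2^2 + 4^2)
= (0) / 20
= 0


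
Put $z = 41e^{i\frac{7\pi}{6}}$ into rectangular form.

a = r cos θ = 41 * -sqrt(3)/2 = -41*sqrt(3)/2
b = r sin θ = 41 * -1/2 = -41/2
z = -41*sqrt(3)/2 - (41/2)i


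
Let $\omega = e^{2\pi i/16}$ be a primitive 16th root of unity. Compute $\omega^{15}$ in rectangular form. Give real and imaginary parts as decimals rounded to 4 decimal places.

ω^15 = e^(2πi·15/16) = e^(i·15π/8)
= cos(15π/8) + i sin(15π/8)
= 0.9239 - 0.3827i


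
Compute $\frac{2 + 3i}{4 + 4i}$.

Multiply numerator and denominator by conjugate (4 - 4i):
= (2 + 3i)(4 - 4i) / (4^2 + 4^2)
= (20 + 4i) / 32
Divide through by 4: (5 + i) / 8
= 5/8 + (1/8)i


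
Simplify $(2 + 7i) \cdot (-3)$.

(a1*a2 - b1*b2) + (a1*b2 + b1*a2)i
= (-6 - 0) + (0 + (-21))i
= -6 - 21i


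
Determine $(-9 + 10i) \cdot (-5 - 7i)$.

(a1*a2 - b1*b2) + (a1*b2 + b1*a2)i
= (45 - (-70)) + (63 + (-50))i
= 115 + 13i


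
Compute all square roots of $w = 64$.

|w| = 64, arg(w) = 0°
Root modulus = 64^(1/2) = 8
Root arguments: θ_k = (0° + 360°k)/2 for k = 0, 1, ..., 1
Roots: 8, -8


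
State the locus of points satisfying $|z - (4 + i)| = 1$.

|z - z0| = r describes a circle centered at z0 with radius r
Here z0 = 4 + i and r = 1
Locus: Circle centered at (4, 1) with radius 1


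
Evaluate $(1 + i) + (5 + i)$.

(1 + 5) + (1 + 1)i = 6 + 2i


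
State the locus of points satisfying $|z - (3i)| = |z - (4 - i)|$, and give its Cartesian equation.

|z - z1| = |z - z2| means z is equidistant from z1 and z2,
i.e. the perpendicular bisector of the segment from (0, 3) to (4, -1) (midpoint (2, 1)).
With z = x + yi, square both sides:
(x - 0)^2 + (y - 3)^2 = (x - 4)^2 + (y - (-1))^2
The x^2 and y^2 terms cancel: 8x + (-8)y = 17 - 9 = 8
Simplify: x - y = 1
Locus: Perpendicular bisector of the segment from (0, 3) to (4, -1): the line x - y = 1


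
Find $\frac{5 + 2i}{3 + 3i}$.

Multiply numerator and denominator by conjugate (3 - 3i):
= (5 + 2i)(3 - 3i) / (3^2 + 3^2)
= (21 - 9i) / 18
Divide through by 3: (7 - 3i) / 6
= 7/6 - (1/2)i


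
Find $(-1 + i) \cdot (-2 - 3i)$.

(a1*a2 - b1*b2) + (a1*b2 + b1*a2)i
= (2 - (-3)) + (3 + (-2))i
= 5 + i


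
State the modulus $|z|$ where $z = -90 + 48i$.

|z| = sqrt(a^2 + b^2) = sqrt((-90)^2 + 48^2) = sqrt(10404) = 102


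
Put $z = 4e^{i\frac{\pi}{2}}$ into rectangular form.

a = r cos θ = 4 * 0 = 0
b = r sin θ = 4 * 1 = 4
z = 4i


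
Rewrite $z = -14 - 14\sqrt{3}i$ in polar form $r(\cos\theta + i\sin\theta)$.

r = |z| = sqrt(a^2 + b^2) = sqrt((-14)^2 + (-14*sqrt(3))^2) = sqrt(196 + 588) = sqrt(784) = 28
θ = arctan(b/a) = arctan(-24.2487/-14) (quadrant-adjusted) = 240°
z = 28(cos 240° + i sin 240°)


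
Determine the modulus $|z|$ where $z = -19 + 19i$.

|z| = sqrt(a^2 + b^2) = sqrt((-19)^2 + 19^2) = sqrt(722) = sqrt(722)


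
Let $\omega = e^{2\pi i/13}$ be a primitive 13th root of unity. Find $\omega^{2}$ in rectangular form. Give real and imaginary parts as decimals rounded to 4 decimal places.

ω^2 = e^(2πi·2/13) = e^(i·4π/13)
= cos(4π/13) + i sin(4π/13)
= 0.5681 + 0.8230i


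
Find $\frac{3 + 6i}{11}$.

Divisor is real, so divide each part by 11:
= 3/11 + (6/11)i


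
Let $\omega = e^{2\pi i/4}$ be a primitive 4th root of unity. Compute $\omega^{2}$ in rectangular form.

ω^2 = e^(2πi·2/4) = e^(i·1π)
= cos(1π) + i sin(1π)
= -1


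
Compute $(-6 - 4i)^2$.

(a + bi)^2 = a^2 - b^2 + 2abi
= (-6)^2 - (-4)^2 + 2*(-6)*(-4)i
= 20 + 48i


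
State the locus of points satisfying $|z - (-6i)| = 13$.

|z - z0| = r describes a circle centered at z0 with radius r
Here z0 = -6i and r = 13
Locus: Circle centered at (0, -6) with radius 13


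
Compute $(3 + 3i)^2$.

(a + bi)^2 = a^2 - b^2 + 2abi
= 3^2 - 3^2 + 2*3*3i
= 18i


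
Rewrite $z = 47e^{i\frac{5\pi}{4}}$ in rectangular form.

a = r cos θ = 47 * -sqrt(2)/2 = -47*sqrt(2)/2
b = r sin θ = 47 * -sqrt(2)/2 = -47*sqrt(2)/2
z = -47*sqrt(2)/2 - (47*sqrt(2)/2)i


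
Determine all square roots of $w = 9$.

|w| = 9, arg(w) = 0°
Root modulus = 9^(1/2) = 3
Root arguments: θ_k = (0° + 360°k)/2 for k = 0, 1, ..., 1
Roots: 3, -3


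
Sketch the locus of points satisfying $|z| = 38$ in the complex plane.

|z| = 38 means sqrt(x^2 + y^2) = 38
This is a circle of radius 38 centered at the origin


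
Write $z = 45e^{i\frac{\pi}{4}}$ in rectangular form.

a = r cos θ = 45 * sqrt(2)/2 = 45*sqrt(2)/2
b = r sin θ = 45 * sqrt(2)/2 = 45*sqrt(2)/2
z = 45*sqrt(2)/2 + (45*sqrt(2)/2)i


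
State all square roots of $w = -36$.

|w| = 36, arg(w) = 180°
Root modulus = 36^(1/2) = 6
Root arguments: θ_k = (180° + 360°k)/2 for k = 0, 1, ..., 1
Roots: 6i, -6i


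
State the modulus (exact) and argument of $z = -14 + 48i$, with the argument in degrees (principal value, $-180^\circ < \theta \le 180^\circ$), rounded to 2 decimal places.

|z| = sqrt((-14)^2 + 48^2) = 50
arg(z) = arctan(b/a) = arctan(48/-14) (quadrant-adjusted) = 106.26°


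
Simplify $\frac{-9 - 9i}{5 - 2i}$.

Multiply numerator and denominator by conjugate (5 + 2i):
= (-9 - 9i)(5 + 2i) / (5^2 + (-2)^2)
= (-27 - 63i) / 29
= -27/29 - (63/29)i
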